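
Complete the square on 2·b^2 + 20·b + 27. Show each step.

2(b + 5)^2 - 23

2·b^2 + 20·b + 27
= 2(b^2 + 10·b) + 27    [factor out 2 from the b-terms]
= 2(b^2 + 10·b + 25 - 25) + 27    [add and subtract 25 inside the bracket]
= 2(b + 5)^2 - 50 + 27    [perfect-square identity]
= 2(b + 5)^2 - 23    [combine constants]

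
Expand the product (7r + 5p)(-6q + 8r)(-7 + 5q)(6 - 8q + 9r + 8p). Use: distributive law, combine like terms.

(7r + 5p)(-6q + 8r)(-7 + 5q)(6 - 8q + 9r + 8p)
= (-42qr + 56r^2 - 30pq + 40pr)(-7 + 5q)(6 - 8q + 9r + 8p)    [distributive law]
= (294qr - 210q^2r - 392r^2 + 280qr^2 + 210pq - 150pq^2 - 280pr + 200pqr)(6 - 8q + 9r + 8p)    [distributive law]
= 1764qr - 2352q^2r + 2646qr^2 + 2352pqr - 1260q^2r + 1680q^3r - 1890q^2r^2 - 1680pq^2r - 2352r^2 + 3136qr^2 - 3528r^3 - 3136pr^2 + 1680qr^2 - 2240q^2r^2 + 2520qr^3 + 2240pqr^2 + 1260pq - 1680pq^2 + 1890pqr + 1680p^2q - 900pq^2 + 1200pq^3 - 1350pq^2r - 1200p^2q^2 - 1680pr + 2240pqr - 2520pr^2 - 2240p^2r + 1200pqr - 1600pq^2r + 1800pqr^2 + 1600p^2qr    [distributive law]
= 1764qr - 3612q^2r + 7462qr^2 + 7682pqr + 1680q^3r - 4130q^2r^2 - 4630pq^2r - 2352r^2 - 3528r^3 - 5656pr^2 + 2520qr^3 + 4040pqr^2 + 1260pq - 2580pq^2 + 1680p^2q + 1200pq^3 - 1200p^2q^2 - 1680pr - 2240p^2r + 1600p^2qr    [combine like terms]

1764qr - 3612q^2r + 7462qr^2 + 7682pqr + 1680q^3r - 4130q^2r^2 - 4630pq^2r - 2352r^2 - 3528r^3 - 5656pr^2 + 2520qr^3 + 4040pqr^2 + 1260pq - 2580pq^2 + 1680p^2q + 1200pq^3 - 1200p^2q^2 - 1680pr - 2240p^2r + 1600p^2qr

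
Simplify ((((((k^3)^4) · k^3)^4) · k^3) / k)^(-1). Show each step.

k^(-62)

((((((k^3)^4) · k^3)^4) · k^3) / k)^(-1)
= ((((((k^3)^4) · k^3)^4) · k^3)^(-1)) / (k^(-1))    [power of a quotient]
= ((((((k^3)^4) · k^3)^4)^(-1)) · ((k^3)^(-1))) / (k^(-1))    [power of a product]
= (((((k^3)^4) · k^3)^(-4)) · ((k^3)^(-1))) / (k^(-1))    [power of a power]
= (((((k^3)^4)^(-4)) · ((k^3)^(-4))) · ((k^3)^(-1))) / (k^(-1))    [power of a product]
= ((((k^3)^(-16)) · ((k^3)^(-4))) · ((k^3)^(-1))) / (k^(-1))    [power of a power]
= ((k^(-48) · ((k^3)^(-4))) · ((k^3)^(-1))) / (k^(-1))    [power of a power]
= ((k^(-48) · k^(-12)) · ((k^3)^(-1))) / (k^(-1))    [power of a power]
= (k^(-60) · ((k^3)^(-1))) / (k^(-1))    [product of powers]
= (k^(-60) · k^(-3)) / (k^(-1))    [power of a power]
= k^(-63) / (k^(-1))    [product of powers]
= k^(-62)    [quotient of powers]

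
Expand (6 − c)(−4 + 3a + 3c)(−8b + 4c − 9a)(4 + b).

(6 − c)(−4 + 3a + 3c)(−8b + 4c − 9a)(4 + b)
= (−24 + 18a + 18c + 4c − 3ac − 3c^2)(−8b + 4c − 9a)(4 + b)    [distributive law]
= (−24 + 18a + 22c − 3ac − 3c^2)(−8b + 4c − 9a)(4 + b)    [combine like terms]
= (192b − 96c + 216a − 144ab + 72ac − 162a^2 − 176bc + 88c^2 − 198ac + 24abc − 12ac^2 + 27a^2c + 24bc^2 − 12c^3 + 27ac^2)(4 + b)    [distributive law]
= (192b − 96c + 216a − 144ab − 126ac − 162a^2 − 176bc + 88c^2 + 24abc + 15ac^2 + 27a^2c + 24bc^2 − 12c^3)(4 + b)    [combine like terms]
= 768b + 192b^2 − 384c − 96bc + 864a + 216ab − 576ab − 144ab^2 − 504ac − 126abc − 648a^2 − 162a^2b − 704bc − 176b^2c + 352c^2 + 88bc^2 + 96abc + 24ab^2c + 60ac^2 + 15abc^2 + 108a^2c + 27a^2bc + 96bc^2 + 24b^2c^2 − 48c^3 − 12bc^3    [distributive law]
= 768b + 192b^2 − 384c − 800bc + 864a − 360ab − 144ab^2 − 504ac − 30abc − 648a^2 − 162a^2b − 176b^2c + 352c^2 + 184bc^2 + 24ab^2c + 60ac^2 + 15abc^2 + 108a^2c + 27a^2bc + 24b^2c^2 − 48c^3 − 12bc^3    [combine like terms]

768b + 192b^2 − 384c − 800bc + 864a − 360ab − 144ab^2 − 504ac − 30abc − 648a^2 − 162a^2b − 176b^2c + 352c^2 + 184bc^2 + 24ab^2c + 60ac^2 + 15abc^2 + 108a^2c + 27a^2bc + 24b^2c^2 − 48c^3 − 12bc^3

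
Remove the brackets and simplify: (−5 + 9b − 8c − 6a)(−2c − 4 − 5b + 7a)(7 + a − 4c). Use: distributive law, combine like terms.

(−5 + 9b − 8c − 6a)(−2c − 4 − 5b + 7a)(7 + a − 4c)
= (10c + 20 + 25b − 35a − 18bc − 36b − 45b^2 + 63ab + 16c^2 + 32c + 40bc − 56ac + 12ac + 24a + 30ab − 42a^2)(7 + a − 4c)    [distributive law]
= (42c + 20 − 11b − 11a + 22bc − 45b^2 + 93ab + 16c^2 − 44ac − 42a^2)(7 + a − 4c)    [combine like terms]
= 294c + 42ac − 168c^2 + 140 + 20a − 80c − 77b − 11ab + 44bc − 77a − 11a^2 + 44ac + 154bc + 22abc − 88bc^2 − 315b^2 − 45ab^2 + 180b^2c + 651ab + 93a^2b − 372abc + 112c^2 + 16ac^2 − 64c^3 − 308ac − 44a^2c + 176ac^2 − 294a^2 − 42a^3 + 168a^2c    [distributive law]
= 214c − 222ac − 56c^2 + 140 − 57a − 77b + 640ab + 198bc − 305a^2 − 350abc − 88bc^2 − 315b^2 − 45ab^2 + 180b^2c + 93a^2b + 192ac^2 − 64c^3 + 124a^2c − 42a^3    [combine like terms]

214c − 222ac − 56c^2 + 140 − 57a − 77b + 640ab + 198bc − 305a^2 − 350abc − 88bc^2 − 315b^2 − 45ab^2 + 180b^2c + 93a^2b + 192ac^2 − 64c^3 + 124a^2c − 42a^3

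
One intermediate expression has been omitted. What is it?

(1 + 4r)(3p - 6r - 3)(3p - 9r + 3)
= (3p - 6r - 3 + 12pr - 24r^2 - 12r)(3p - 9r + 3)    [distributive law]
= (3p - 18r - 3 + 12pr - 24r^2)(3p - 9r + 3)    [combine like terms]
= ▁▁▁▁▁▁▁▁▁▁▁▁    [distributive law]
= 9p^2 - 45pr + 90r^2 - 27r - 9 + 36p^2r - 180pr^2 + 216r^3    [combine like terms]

After distributive law, the bracketed line is:

9p^2 - 27pr + 9p - 54pr + 162r^2 - 54r - 9p + 27r - 9 + 36p^2r - 108pr^2 + 36pr - 72pr^2 + 216r^3 - 72r^2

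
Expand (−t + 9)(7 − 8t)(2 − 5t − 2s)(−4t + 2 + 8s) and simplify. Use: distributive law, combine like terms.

2714t^2 − 1450t − 2964st − 1724t^3 + 2624st^2 + 1264s^2t + 160t^4 − 256st^3 − 128s^2t^2 + 252 + 756s − 1008s^2

(−t + 9)(7 − 8t)(2 − 5t − 2s)(−4t + 2 + 8s)
= (−7t + 8t^2 + 63 − 72t)(2 − 5t − 2s)(−4t + 2 + 8s)    [distributive law]
= (−79t + 8t^2 + 63)(2 − 5t − 2s)(−4t + 2 + 8s)    [combine like terms]
= (−158t + 395t^2 + 158st + 16t^2 − 40t^3 − 16st^2 + 126 − 315t − 126s)(−4t + 2 + 8s)    [distributive law]
= (−473t + 411t^2 + 158st − 40t^3 − 16st^2 + 126 − 126s)(−4t + 2 + 8s)    [combine like terms]
= 1892t^2 − 946t − 3784st − 1644t^3 + 822t^2 + 3288st^2 − 632st^2 + 316st + 1264s^2t + 160t^4 − 80t^3 − 320st^3 + 64st^3 − 32st^2 − 128s^2t^2 − 504t + 252 + 1008s + 504st − 252s − 1008s^2    [distributive law]
= 2714t^2 − 1450t − 2964st − 1724t^3 + 2624st^2 + 1264s^2t + 160t^4 − 256st^3 − 128s^2t^2 + 252 + 756s − 1008s^2    [combine like terms]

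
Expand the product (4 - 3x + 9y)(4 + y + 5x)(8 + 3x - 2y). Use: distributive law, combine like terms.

(4 - 3x + 9y)(4 + y + 5x)(8 + 3x - 2y)
= (16 + 4y + 20x - 12x - 3xy - 15x^2 + 36y + 9y^2 + 45xy)(8 + 3x - 2y)    [distributive law]
= (16 + 40y + 8x + 42xy - 15x^2 + 9y^2)(8 + 3x - 2y)    [combine like terms]
= 128 + 48x - 32y + 320y + 120xy - 80y^2 + 64x + 24x^2 - 16xy + 336xy + 126x^2y - 84xy^2 - 120x^2 - 45x^3 + 30x^2y + 72y^2 + 27xy^2 - 18y^3    [distributive law]
= 128 + 112x + 288y + 440xy - 8y^2 - 96x^2 + 156x^2y - 57xy^2 - 45x^3 - 18y^3    [combine like terms]

128 + 112x + 288y + 440xy - 8y^2 - 96x^2 + 156x^2y - 57xy^2 - 45x^3 - 18y^3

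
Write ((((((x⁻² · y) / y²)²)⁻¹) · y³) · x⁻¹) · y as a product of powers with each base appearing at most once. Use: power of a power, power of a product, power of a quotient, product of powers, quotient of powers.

((((((x⁻² · y) / y²)²)⁻¹) · y³) · x⁻¹) · y
= (((((x⁻² · y) / y²)⁻²) · y³) · x⁻¹) · y    [power of a power]
= (((((x⁻² · y)⁻²) / ((y²)⁻²)) · y³) · x⁻¹) · y    [power of a quotient]
= ((((((x⁻²)⁻²) · (y⁻²)) / ((y²)⁻²)) · y³) · x⁻¹) · y    [power of a product]
= ((((x⁴ · (y⁻²)) / ((y²)⁻²)) · y³) · x⁻¹) · y    [power of a power]
= ((((x⁴ · y⁻²) / y⁻⁴) · y³) · x⁻¹) · y    [power of a power]
= x³·y⁶    [quotient of powers; product of powers]

x³·y⁶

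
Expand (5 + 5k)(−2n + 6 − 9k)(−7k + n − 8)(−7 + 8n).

(5 + 5k)(−2n + 6 − 9k)(−7k + n − 8)(−7 + 8n)
= (−10n + 30 − 45k − 10kn + 30k − 45k²)(−7k + n − 8)(−7 + 8n)    [distributive law]
= (−10n + 30 − 15k − 10kn − 45k²)(−7k + n − 8)(−7 + 8n)    [combine like terms]
= (70kn − 10n² + 80n − 210k + 30n − 240 + 105k² − 15kn + 120k + 70k²n − 10kn² + 80kn + 315k³ − 45k²n + 360k²)(−7 + 8n)    [distributive law]
= (135kn − 10n² + 110n − 90k − 240 + 465k² + 25k²n − 10kn² + 315k³)(−7 + 8n)    [combine like terms]
= −945kn + 1080kn² + 70n² − 80n³ − 770n + 880n² + 630k − 720kn + 1680 − 1920n − 3255k² + 3720k²n − 175k²n + 200k²n² + 70kn² − 80kn³ − 2205k³ + 2520k³n    [distributive law]
= −1665kn + 1150kn² + 950n² − 80n³ − 2690n + 630k + 1680 − 3255k² + 3545k²n + 200k²n² − 80kn³ − 2205k³ + 2520k³n    [combine like terms]

−1665kn + 1150kn² + 950n² − 80n³ − 2690n + 630k + 1680 − 3255k² + 3545k²n + 200k²n² − 80kn³ − 2205k³ + 2520k³n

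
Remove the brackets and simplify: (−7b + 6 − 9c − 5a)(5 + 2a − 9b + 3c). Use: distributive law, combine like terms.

−89b + 31ab + 63b² + 60bc + 30 − 13a − 27c − 33ac − 27c² − 10a²

(−7b + 6 − 9c − 5a)(5 + 2a − 9b + 3c)
= −35b − 14ab + 63b² − 21bc + 30 + 12a − 54b + 18c − 45c − 18ac + 81bc − 27c² − 25a − 10a² + 45ab − 15ac    [distributive law]
= −89b + 31ab + 63b² + 60bc + 30 − 13a − 27c − 33ac − 27c² − 10a²    [combine like terms]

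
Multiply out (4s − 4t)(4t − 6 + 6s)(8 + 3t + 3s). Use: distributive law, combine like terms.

−64st − 72st² + 48s²t − 192s + 120s² + 72s³ − 56t² − 48t³ + 192t

(4s − 4t)(4t − 6 + 6s)(8 + 3t + 3s)
= (16st − 24s + 24s² − 16t² + 24t − 24st)(8 + 3t + 3s)    [distributive law]
= (−8st − 24s + 24s² − 16t² + 24t)(8 + 3t + 3s)    [combine like terms]
= −64st − 24st² − 24s²t − 192s − 72st − 72s² + 192s² + 72s²t + 72s³ − 128t² − 48t³ − 48st² + 192t + 72t² + 72st    [distributive law]
= −64st − 72st² + 48s²t − 192s + 120s² + 72s³ − 56t² − 48t³ + 192t    [combine like terms]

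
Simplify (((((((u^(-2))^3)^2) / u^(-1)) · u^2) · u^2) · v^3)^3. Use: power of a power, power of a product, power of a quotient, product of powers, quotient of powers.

u^(-21)v^9

(((((((u^(-2))^3)^2) / u^(-1)) · u^2) · u^2) · v^3)^3
= (((((((u^(-2))^3)^2) / u^(-1)) · u^2) · u^2)^3) · ((v^3)^3)    [power of a product]
= (((((((u^(-2))^3)^2) / u^(-1)) · u^2)^3) · ((u^2)^3)) · ((v^3)^3)    [power of a product]
= (((((((u^(-2))^3)^2) / u^(-1))^3) · ((u^2)^3)) · ((u^2)^3)) · ((v^3)^3)    [power of a product]
= (((((((u^(-2))^3)^2)^3) / ((u^(-1))^3)) · ((u^2)^3)) · ((u^2)^3)) · ((v^3)^3)    [power of a quotient]
= ((((((u^(-2))^3)^6) / ((u^(-1))^3)) · ((u^2)^3)) · ((u^2)^3)) · ((v^3)^3)    [power of a power]
= (((((u^(-2))^18) / ((u^(-1))^3)) · ((u^2)^3)) · ((u^2)^3)) · ((v^3)^3)    [power of a power]
= (((u^(-36) / ((u^(-1))^3)) · ((u^2)^3)) · ((u^2)^3)) · ((v^3)^3)    [power of a power]
= (((u^(-36) / u^(-3)) · ((u^2)^3)) · ((u^2)^3)) · ((v^3)^3)    [power of a power]
= ((u^(-33) · ((u^2)^3)) · ((u^2)^3)) · ((v^3)^3)    [quotient of powers]
= ((u^(-33) · u^6) · ((u^2)^3)) · ((v^3)^3)    [power of a power]
= (u^(-27) · ((u^2)^3)) · ((v^3)^3)    [product of powers]
= (u^(-27) · u^6) · ((v^3)^3)    [power of a power]
= u^(-21) · ((v^3)^3)    [product of powers]
= u^(-21) · v^9    [power of a power]
= u^(-21)v^9    [rearrange]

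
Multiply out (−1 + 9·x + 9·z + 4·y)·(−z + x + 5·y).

z − x − 5·y + 9·x^2 + 49·x·y − 9·z^2 + 41·y·z + 20·y^2

(−1 + 9·x + 9·z + 4·y)·(−z + x + 5·y)
= z − x − 5·y − 9·x·z + 9·x^2 + 45·x·y − 9·z^2 + 9·x·z + 45·y·z − 4·y·z + 4·x·y + 20·y^2    [distributive law]
= z − x − 5·y + 9·x^2 + 49·x·y − 9·z^2 + 41·y·z + 20·y^2    [combine like terms]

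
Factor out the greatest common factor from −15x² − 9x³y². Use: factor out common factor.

−15x² − 9x³y²
= 3(−5x² − 3x³y²)    [factor out 3]
= 3x²(−5 − 3xy²)    [factor out x²]

3x²(−5 − 3xy²)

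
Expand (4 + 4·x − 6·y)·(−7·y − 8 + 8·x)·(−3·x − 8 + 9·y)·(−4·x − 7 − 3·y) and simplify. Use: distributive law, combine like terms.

(4 + 4·x − 6·y)·(−7·y − 8 + 8·x)·(−3·x − 8 + 9·y)·(−4·x − 7 − 3·y)
= (−28·y − 32 + 32·x − 28·x·y − 32·x + 32·x^2 + 42·y^2 + 48·y − 48·x·y)·(−3·x − 8 + 9·y)·(−4·x − 7 − 3·y)    [distributive law]
= (20·y − 32 − 76·x·y + 32·x^2 + 42·y^2)·(−3·x − 8 + 9·y)·(−4·x − 7 − 3·y)    [combine like terms]
= (−60·x·y − 160·y + 180·y^2 + 96·x + 256 − 288·y + 228·x^2·y + 608·x·y − 684·x·y^2 − 96·x^3 − 256·x^2 + 288·x^2·y − 126·x·y^2 − 336·y^2 + 378·y^3)·(−4·x − 7 − 3·y)    [distributive law]
= (548·x·y − 448·y − 156·y^2 + 96·x + 256 + 516·x^2·y − 810·x·y^2 − 96·x^3 − 256·x^2 + 378·y^3)·(−4·x − 7 − 3·y)    [combine like terms]
= −2192·x^2·y − 3836·x·y − 1644·x·y^2 + 1792·x·y + 3136·y + 1344·y^2 + 624·x·y^2 + 1092·y^2 + 468·y^3 − 384·x^2 − 672·x − 288·x·y − 1024·x − 1792 − 768·y − 2064·x^3·y − 3612·x^2·y − 1548·x^2·y^2 + 3240·x^2·y^2 + 5670·x·y^2 + 2430·x·y^3 + 384·x^4 + 672·x^3 + 288·x^3·y + 1024·x^3 + 1792·x^2 + 768·x^2·y − 1512·x·y^3 − 2646·y^3 − 1134·y^4    [distributive law]
= −5036·x^2·y − 2332·x·y + 4650·x·y^2 + 2368·y + 2436·y^2 − 2178·y^3 + 1408·x^2 − 1696·x − 1792 − 1776·x^3·y + 1692·x^2·y^2 + 918·x·y^3 + 384·x^4 + 1696·x^3 − 1134·y^4    [combine like terms]

−5036·x^2·y − 2332·x·y + 4650·x·y^2 + 2368·y + 2436·y^2 − 2178·y^3 + 1408·x^2 − 1696·x − 1792 − 1776·x^3·y + 1692·x^2·y^2 + 918·x·y^3 + 384·x^4 + 1696·x^3 − 1134·y^4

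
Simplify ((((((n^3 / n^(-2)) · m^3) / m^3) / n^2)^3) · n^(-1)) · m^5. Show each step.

m^5n^8

((((((n^3 / n^(-2)) · m^3) / m^3) / n^2)^3) · n^(-1)) · m^5
= ((((((n^3 / n^(-2)) · m^3) / m^3)^3) / ((n^2)^3)) · n^(-1)) · m^5    [power of a quotient]
= ((((((n^3 / n^(-2)) · m^3)^3) / ((m^3)^3)) / ((n^2)^3)) · n^(-1)) · m^5    [power of a quotient]
= ((((((n^3 / n^(-2))^3) · ((m^3)^3)) / ((m^3)^3)) / ((n^2)^3)) · n^(-1)) · m^5    [power of a product]
= (((((((n^3)^3) / ((n^(-2))^3)) · ((m^3)^3)) / ((m^3)^3)) / ((n^2)^3)) · n^(-1)) · m^5    [power of a quotient]
= (((((n^9 / ((n^(-2))^3)) · ((m^3)^3)) / ((m^3)^3)) / ((n^2)^3)) · n^(-1)) · m^5    [power of a power]
= (((((n^9 / n^(-6)) · ((m^3)^3)) / ((m^3)^3)) / ((n^2)^3)) · n^(-1)) · m^5    [power of a power]
= ((((n^15 · ((m^3)^3)) / ((m^3)^3)) / ((n^2)^3)) · n^(-1)) · m^5    [quotient of powers]
= ((((n^15 · m^9) / ((m^3)^3)) / ((n^2)^3)) · n^(-1)) · m^5    [power of a power]
= ((((n^15 · m^9) / m^9) / ((n^2)^3)) · n^(-1)) · m^5    [power of a power]
= ((((n^15 · m^9) / m^9) / n^6) · n^(-1)) · m^5    [power of a power]
= m^5n^8    [quotient of powers; product of powers]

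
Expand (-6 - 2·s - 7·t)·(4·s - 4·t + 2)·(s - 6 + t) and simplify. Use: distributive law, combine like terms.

(-6 - 2·s - 7·t)·(4·s - 4·t + 2)·(s - 6 + t)
= (-24·s + 24·t - 12 - 8·s² + 8·s·t - 4·s - 28·s·t + 28·t² - 14·t)·(s - 6 + t)    [distributive law]
= (-28·s + 10·t - 12 - 8·s² - 20·s·t + 28·t²)·(s - 6 + t)    [combine like terms]
= -28·s² + 168·s - 28·s·t + 10·s·t - 60·t + 10·t² - 12·s + 72 - 12·t - 8·s³ + 48·s² - 8·s²·t - 20·s²·t + 120·s·t - 20·s·t² + 28·s·t² - 168·t² + 28·t³    [distributive law]
= 20·s² + 156·s + 102·s·t - 72·t - 158·t² + 72 - 8·s³ - 28·s²·t + 8·s·t² + 28·t³    [combine like terms]

20·s² + 156·s + 102·s·t - 72·t - 158·t² + 72 - 8·s³ - 28·s²·t + 8·s·t² + 28·t³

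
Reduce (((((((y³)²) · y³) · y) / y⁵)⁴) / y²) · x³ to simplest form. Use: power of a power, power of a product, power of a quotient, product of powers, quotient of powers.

(((((((y³)²) · y³) · y) / y⁵)⁴) / y²) · x³
= (((((((y³)²) · y³) · y)⁴) / ((y⁵)⁴)) / y²) · x³    [power of a quotient]
= (((((((y³)²) · y³)⁴) · (y⁴)) / ((y⁵)⁴)) / y²) · x³    [power of a product]
= (((((((y³)²)⁴) · ((y³)⁴)) · (y⁴)) / ((y⁵)⁴)) / y²) · x³    [power of a product]
= ((((((y³)⁸) · ((y³)⁴)) · (y⁴)) / ((y⁵)⁴)) / y²) · x³    [power of a power]
= ((((y²⁴ · ((y³)⁴)) · (y⁴)) / ((y⁵)⁴)) / y²) · x³    [power of a power]
= ((((y²⁴ · y¹²) · (y⁴)) / ((y⁵)⁴)) / y²) · x³    [power of a power]
= (((y³⁶ · (y⁴)) / ((y⁵)⁴)) / y²) · x³    [product of powers]
= ((y⁴⁰ / ((y⁵)⁴)) / y²) · x³    [product of powers]
= ((y⁴⁰ / y²⁰) / y²) · x³    [power of a power]
= (y²⁰ / y²) · x³    [quotient of powers]
= y¹⁸ · x³    [quotient of powers]
= x³·y¹⁸    [rearrange]

x³·y¹⁸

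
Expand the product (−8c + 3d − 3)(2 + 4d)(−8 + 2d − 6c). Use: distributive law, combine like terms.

164c + 260cd + 96c^2 − 136cd^2 + 192c^2d + 36d − 108d^2 + 24d^3 + 48

(−8c + 3d − 3)(2 + 4d)(−8 + 2d − 6c)
= (−16c − 32cd + 6d + 12d^2 − 6 − 12d)(−8 + 2d − 6c)    [distributive law]
= (−16c − 32cd − 6d + 12d^2 − 6)(−8 + 2d − 6c)    [combine like terms]
= 128c − 32cd + 96c^2 + 256cd − 64cd^2 + 192c^2d + 48d − 12d^2 + 36cd − 96d^2 + 24d^3 − 72cd^2 + 48 − 12d + 36c    [distributive law]
= 164c + 260cd + 96c^2 − 136cd^2 + 192c^2d + 36d − 108d^2 + 24d^3 + 48    [combine like terms]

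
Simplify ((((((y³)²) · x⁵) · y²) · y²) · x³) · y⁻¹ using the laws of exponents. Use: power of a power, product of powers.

((((((y³)²) · x⁵) · y²) · y²) · x³) · y⁻¹
= ((((y⁶ · x⁵) · y²) · y²) · x³) · y⁻¹    [power of a power]
= x⁸y⁹    [product of powers]

x⁸y⁹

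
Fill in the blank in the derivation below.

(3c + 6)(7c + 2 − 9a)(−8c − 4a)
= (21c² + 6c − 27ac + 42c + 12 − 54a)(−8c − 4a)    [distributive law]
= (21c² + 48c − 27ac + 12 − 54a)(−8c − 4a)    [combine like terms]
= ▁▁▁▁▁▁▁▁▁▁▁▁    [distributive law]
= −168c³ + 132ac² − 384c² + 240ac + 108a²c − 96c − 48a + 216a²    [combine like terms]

Applying distributive law to the line above:

−168c³ − 84ac² − 384c² − 192ac + 216ac² + 108a²c − 96c − 48a + 432ac + 216a²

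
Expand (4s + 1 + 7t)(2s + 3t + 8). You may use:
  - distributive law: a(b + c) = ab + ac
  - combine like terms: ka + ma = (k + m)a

8s^2 + 26st + 34s + 59t + 8 + 21t^2

(4s + 1 + 7t)(2s + 3t + 8)
= 8s^2 + 12st + 32s + 2s + 3t + 8 + 14st + 21t^2 + 56t    [distributive law]
= 8s^2 + 26st + 34s + 59t + 8 + 21t^2    [combine like terms]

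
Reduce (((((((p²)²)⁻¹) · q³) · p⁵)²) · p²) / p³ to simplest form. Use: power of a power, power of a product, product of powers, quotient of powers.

pq⁶

(((((((p²)²)⁻¹) · q³) · p⁵)²) · p²) / p³
= (((((((p²)²)⁻¹) · q³)²) · ((p⁵)²)) · p²) / p³    [power of a product]
= (((((((p²)²)⁻¹)²) · ((q³)²)) · ((p⁵)²)) · p²) / p³    [power of a product]
= ((((((p²)²)⁻²) · ((q³)²)) · ((p⁵)²)) · p²) / p³    [power of a power]
= (((((p²)⁻⁴) · ((q³)²)) · ((p⁵)²)) · p²) / p³    [power of a power]
= (((p⁻⁸ · ((q³)²)) · ((p⁵)²)) · p²) / p³    [power of a power]
= (((p⁻⁸ · q⁶) · ((p⁵)²)) · p²) / p³    [power of a power]
= (((p⁻⁸ · q⁶) · p¹⁰) · p²) / p³    [power of a power]
= pq⁶    [quotient of powers; product of powers]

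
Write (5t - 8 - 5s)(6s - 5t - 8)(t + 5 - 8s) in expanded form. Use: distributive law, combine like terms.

(5t - 8 - 5s)(6s - 5t - 8)(t + 5 - 8s)
= (30st - 25t^2 - 40t - 48s + 40t + 64 - 30s^2 + 25st + 40s)(t + 5 - 8s)    [distributive law]
= (55st - 25t^2 - 8s + 64 - 30s^2)(t + 5 - 8s)    [combine like terms]
= 55st^2 + 275st - 440s^2t - 25t^3 - 125t^2 + 200st^2 - 8st - 40s + 64s^2 + 64t + 320 - 512s - 30s^2t - 150s^2 + 240s^3    [distributive law]
= 255st^2 + 267st - 470s^2t - 25t^3 - 125t^2 - 552s - 86s^2 + 64t + 320 + 240s^3    [combine like terms]

255st^2 + 267st - 470s^2t - 25t^3 - 125t^2 - 552s - 86s^2 + 64t + 320 + 240s^3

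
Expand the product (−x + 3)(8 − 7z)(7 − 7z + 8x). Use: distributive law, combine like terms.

(−x + 3)(8 − 7z)(7 − 7z + 8x)
= (−8x + 7xz + 24 − 21z)(7 − 7z + 8x)    [distributive law]
= −56x + 56xz − 64x² + 49xz − 49xz² + 56x²z + 168 − 168z + 192x − 147z + 147z² − 168xz    [distributive law]
= 136x − 63xz − 64x² − 49xz² + 56x²z + 168 − 315z + 147z²    [combine like terms]

136x − 63xz − 64x² − 49xz² + 56x²z + 168 − 315z + 147z²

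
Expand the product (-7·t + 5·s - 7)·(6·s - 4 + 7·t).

-7·s·t - 21·t - 49·t^2 + 30·s^2 - 62·s + 28

(-7·t + 5·s - 7)·(6·s - 4 + 7·t)
= -42·s·t + 28·t - 49·t^2 + 30·s^2 - 20·s + 35·s·t - 42·s + 28 - 49·t    [distributive law]
= -7·s·t - 21·t - 49·t^2 + 30·s^2 - 62·s + 28    [combine like terms]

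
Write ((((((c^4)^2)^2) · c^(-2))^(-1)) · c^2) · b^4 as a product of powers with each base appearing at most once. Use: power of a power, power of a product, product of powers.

((((((c^4)^2)^2) · c^(-2))^(-1)) · c^2) · b^4
= ((((((c^4)^2)^2)^(-1)) · ((c^(-2))^(-1))) · c^2) · b^4    [power of a product]
= (((((c^4)^2)^(-2)) · ((c^(-2))^(-1))) · c^2) · b^4    [power of a power]
= ((((c^4)^(-4)) · ((c^(-2))^(-1))) · c^2) · b^4    [power of a power]
= ((c^(-16) · ((c^(-2))^(-1))) · c^2) · b^4    [power of a power]
= ((c^(-16) · c^2) · c^2) · b^4    [power of a power]
= (c^(-14) · c^2) · b^4    [product of powers]
= c^(-12) · b^4    [product of powers]
= b^4c^(-12)    [rearrange]

b^4c^(-12)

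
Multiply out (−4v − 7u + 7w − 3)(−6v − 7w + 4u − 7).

24v^2 − 14vw + 26uv + 46v + 77uw − 28u^2 + 37u − 49w^2 − 28w + 21

(−4v − 7u + 7w − 3)(−6v − 7w + 4u − 7)
= 24v^2 + 28vw − 16uv + 28v + 42uv + 49uw − 28u^2 + 49u − 42vw − 49w^2 + 28uw − 49w + 18v + 21w − 12u + 21    [distributive law]
= 24v^2 − 14vw + 26uv + 46v + 77uw − 28u^2 + 37u − 49w^2 − 28w + 21    [combine like terms]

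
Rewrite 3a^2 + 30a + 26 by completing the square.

3(a + 5)^2 - 49

3a^2 + 30a + 26
= 3(a^2 + 10a) + 26    [factor out 3 from the a-terms]
= 3(a^2 + 10a + 25 - 25) + 26    [add and subtract 25 inside the bracket]
= 3(a + 5)^2 - 75 + 26    [perfect-square identity]
= 3(a + 5)^2 - 49    [combine constants]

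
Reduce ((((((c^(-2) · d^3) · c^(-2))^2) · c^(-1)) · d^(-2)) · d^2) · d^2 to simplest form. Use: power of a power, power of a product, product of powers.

((((((c^(-2) · d^3) · c^(-2))^2) · c^(-1)) · d^(-2)) · d^2) · d^2
= ((((((c^(-2) · d^3)^2) · ((c^(-2))^2)) · c^(-1)) · d^(-2)) · d^2) · d^2    [power of a product]
= (((((((c^(-2))^2) · ((d^3)^2)) · ((c^(-2))^2)) · c^(-1)) · d^(-2)) · d^2) · d^2    [power of a product]
= (((((c^(-4) · ((d^3)^2)) · ((c^(-2))^2)) · c^(-1)) · d^(-2)) · d^2) · d^2    [power of a power]
= (((((c^(-4) · d^6) · ((c^(-2))^2)) · c^(-1)) · d^(-2)) · d^2) · d^2    [power of a power]
= (((((c^(-4) · d^6) · c^(-4)) · c^(-1)) · d^(-2)) · d^2) · d^2    [power of a power]
= c^(-9)d^8    [product of powers]

c^(-9)d^8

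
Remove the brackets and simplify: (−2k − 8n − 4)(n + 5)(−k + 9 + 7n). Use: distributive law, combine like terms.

2k^2n − 44kn − 6kn^2 + 10k^2 − 70k − 380n^2 − 56n^3 − 536n − 180

(−2k − 8n − 4)(n + 5)(−k + 9 + 7n)
= (−2kn − 10k − 8n^2 − 40n − 4n − 20)(−k + 9 + 7n)    [distributive law]
= (−2kn − 10k − 8n^2 − 44n − 20)(−k + 9 + 7n)    [combine like terms]
= 2k^2n − 18kn − 14kn^2 + 10k^2 − 90k − 70kn + 8kn^2 − 72n^2 − 56n^3 + 44kn − 396n − 308n^2 + 20k − 180 − 140n    [distributive law]
= 2k^2n − 44kn − 6kn^2 + 10k^2 − 70k − 380n^2 − 56n^3 − 536n − 180    [combine like terms]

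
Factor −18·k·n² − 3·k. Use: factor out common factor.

−18·k·n² − 3·k
= 3(−6·k·n² − k)    [factor out 3]
= 3·k(−6·n² − 1)    [factor out k]

3·k(−6·n² − 1)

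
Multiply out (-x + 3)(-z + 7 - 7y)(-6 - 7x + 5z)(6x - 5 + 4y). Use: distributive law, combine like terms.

(-x + 3)(-z + 7 - 7y)(-6 - 7x + 5z)(6x - 5 + 4y)
= (xz - 7x + 7xy - 3z + 21 - 21y)(-6 - 7x + 5z)(6x - 5 + 4y)    [distributive law]
= (-6xz - 7x²z + 5xz² + 42x + 49x² - 35xz - 42xy - 49x²y + 35xyz + 18z + 21xz - 15z² - 126 - 147x + 105z + 126y + 147xy - 105yz)(6x - 5 + 4y)    [distributive law]
= (-20xz - 7x²z + 5xz² - 105x + 49x² + 105xy - 49x²y + 35xyz + 123z - 15z² - 126 + 126y - 105yz)(6x - 5 + 4y)    [combine like terms]
= -120x²z + 100xz - 80xyz - 42x³z + 35x²z - 28x²yz + 30x²z² - 25xz² + 20xyz² - 630x² + 525x - 420xy + 294x³ - 245x² + 196x²y + 630x²y - 525xy + 420xy² - 294x³y + 245x²y - 196x²y² + 210x²yz - 175xyz + 140xy²z + 738xz - 615z + 492yz - 90xz² + 75z² - 60yz² - 756x + 630 - 504y + 756xy - 630y + 504y² - 630xyz + 525yz - 420y²z    [distributive law]
= -85x²z + 838xz - 885xyz - 42x³z + 182x²yz + 30x²z² - 115xz² + 20xyz² - 875x² - 231x - 189xy + 294x³ + 1071x²y + 420xy² - 294x³y - 196x²y² + 140xy²z - 615z + 1017yz + 75z² - 60yz² + 630 - 1134y + 504y² - 420y²z    [combine like terms]

-85x²z + 838xz - 885xyz - 42x³z + 182x²yz + 30x²z² - 115xz² + 20xyz² - 875x² - 231x - 189xy + 294x³ + 1071x²y + 420xy² - 294x³y - 196x²y² + 140xy²z - 615z + 1017yz + 75z² - 60yz² + 630 - 1134y + 504y² - 420y²z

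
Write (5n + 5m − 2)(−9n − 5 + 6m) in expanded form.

−45n² − 7n − 15mn − 37m + 30m² + 10

(5n + 5m − 2)(−9n − 5 + 6m)
= −45n² − 25n + 30mn − 45mn − 25m + 30m² + 18n + 10 − 12m    [distributive law]
= −45n² − 7n − 15mn − 37m + 30m² + 10    [combine like terms]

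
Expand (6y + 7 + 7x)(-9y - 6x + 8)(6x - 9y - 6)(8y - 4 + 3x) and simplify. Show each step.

5994xy^3 + 2133xy^2 - 27x^2y^2 + 3888y^4 + 1728y^3 - 5148y^2 + 4686x^2y - 2664x^3y - 738xy - 1032y - 588x^2 + 2016x^3 - 2016x + 1344 - 756x^4

(6y + 7 + 7x)(-9y - 6x + 8)(6x - 9y - 6)(8y - 4 + 3x)
= (-54y^2 - 36xy + 48y - 63y - 42x + 56 - 63xy - 42x^2 + 56x)(6x - 9y - 6)(8y - 4 + 3x)    [distributive law]
= (-54y^2 - 99xy - 15y + 14x + 56 - 42x^2)(6x - 9y - 6)(8y - 4 + 3x)    [combine like terms]
= (-324xy^2 + 486y^3 + 324y^2 - 594x^2y + 891xy^2 + 594xy - 90xy + 135y^2 + 90y + 84x^2 - 126xy - 84x + 336x - 504y - 336 - 252x^3 + 378x^2y + 252x^2)(8y - 4 + 3x)    [distributive law]
= (567xy^2 + 486y^3 + 459y^2 - 216x^2y + 378xy - 414y + 336x^2 + 252x - 336 - 252x^3)(8y - 4 + 3x)    [combine like terms]
= 4536xy^3 - 2268xy^2 + 1701x^2y^2 + 3888y^4 - 1944y^3 + 1458xy^3 + 3672y^3 - 1836y^2 + 1377xy^2 - 1728x^2y^2 + 864x^2y - 648x^3y + 3024xy^2 - 1512xy + 1134x^2y - 3312y^2 + 1656y - 1242xy + 2688x^2y - 1344x^2 + 1008x^3 + 2016xy - 1008x + 756x^2 - 2688y + 1344 - 1008x - 2016x^3y + 1008x^3 - 756x^4    [distributive law]
= 5994xy^3 + 2133xy^2 - 27x^2y^2 + 3888y^4 + 1728y^3 - 5148y^2 + 4686x^2y - 2664x^3y - 738xy - 1032y - 588x^2 + 2016x^3 - 2016x + 1344 - 756x^4    [combine like terms]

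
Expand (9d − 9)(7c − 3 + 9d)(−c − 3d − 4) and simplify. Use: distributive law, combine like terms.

(9d − 9)(7c − 3 + 9d)(−c − 3d − 4)
= (63cd − 27d + 81d² − 63c + 27 − 81d)(−c − 3d − 4)    [distributive law]
= (63cd − 108d + 81d² − 63c + 27)(−c − 3d − 4)    [combine like terms]
= −63c²d − 189cd² − 252cd + 108cd + 324d² + 432d − 81cd² − 243d³ − 324d² + 63c² + 189cd + 252c − 27c − 81d − 108    [distributive law]
= −63c²d − 270cd² + 45cd + 351d − 243d³ + 63c² + 225c − 108    [combine like terms]

−63c²d − 270cd² + 45cd + 351d − 243d³ + 63c² + 225c − 108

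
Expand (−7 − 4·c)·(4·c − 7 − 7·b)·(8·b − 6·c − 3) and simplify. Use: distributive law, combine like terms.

245·b − 294·c − 147 + 392·b^2 − 378·b·c − 296·b·c^2 + 96·c^3 + 48·c^2 + 224·b^2·c

(−7 − 4·c)·(4·c − 7 − 7·b)·(8·b − 6·c − 3)
= (−28·c + 49 + 49·b − 16·c^2 + 28·c + 28·b·c)·(8·b − 6·c − 3)    [distributive law]
= (49 + 49·b − 16·c^2 + 28·b·c)·(8·b − 6·c − 3)    [combine like terms]
= 392·b − 294·c − 147 + 392·b^2 − 294·b·c − 147·b − 128·b·c^2 + 96·c^3 + 48·c^2 + 224·b^2·c − 168·b·c^2 − 84·b·c    [distributive law]
= 245·b − 294·c − 147 + 392·b^2 − 378·b·c − 296·b·c^2 + 96·c^3 + 48·c^2 + 224·b^2·c    [combine like terms]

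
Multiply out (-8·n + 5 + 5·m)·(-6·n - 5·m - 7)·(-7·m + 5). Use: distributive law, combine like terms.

-336·m·n² + 240·n² - 70·m²·n - 132·m·n + 130·n + 295·m² - 55·m - 175 + 175·m³

(-8·n + 5 + 5·m)·(-6·n - 5·m - 7)·(-7·m + 5)
= (48·n² + 40·m·n + 56·n - 30·n - 25·m - 35 - 30·m·n - 25·m² - 35·m)·(-7·m + 5)    [distributive law]
= (48·n² + 10·m·n + 26·n - 60·m - 35 - 25·m²)·(-7·m + 5)    [combine like terms]
= -336·m·n² + 240·n² - 70·m²·n + 50·m·n - 182·m·n + 130·n + 420·m² - 300·m + 245·m - 175 + 175·m³ - 125·m²    [distributive law]
= -336·m·n² + 240·n² - 70·m²·n - 132·m·n + 130·n + 295·m² - 55·m - 175 + 175·m³    [combine like terms]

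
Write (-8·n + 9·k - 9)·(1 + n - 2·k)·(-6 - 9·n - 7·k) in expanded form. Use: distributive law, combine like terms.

(-8·n + 9·k - 9)·(1 + n - 2·k)·(-6 - 9·n - 7·k)
= (-8·n - 8·n² + 16·k·n + 9·k + 9·k·n - 18·k² - 9 - 9·n + 18·k)·(-6 - 9·n - 7·k)    [distributive law]
= (-17·n - 8·n² + 25·k·n + 27·k - 18·k² - 9)·(-6 - 9·n - 7·k)    [combine like terms]
= 102·n + 153·n² + 119·k·n + 48·n² + 72·n³ + 56·k·n² - 150·k·n - 225·k·n² - 175·k²·n - 162·k - 243·k·n - 189·k² + 108·k² + 162·k²·n + 126·k³ + 54 + 81·n + 63·k    [distributive law]
= 183·n + 201·n² - 274·k·n + 72·n³ - 169·k·n² - 13·k²·n - 99·k - 81·k² + 126·k³ + 54    [combine like terms]

183·n + 201·n² - 274·k·n + 72·n³ - 169·k·n² - 13·k²·n - 99·k - 81·k² + 126·k³ + 54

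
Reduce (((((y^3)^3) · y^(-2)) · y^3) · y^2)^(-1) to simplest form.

y^(-12)

(((((y^3)^3) · y^(-2)) · y^3) · y^2)^(-1)
= (((((y^3)^3) · y^(-2)) · y^3)^(-1)) · ((y^2)^(-1))    [power of a product]
= (((((y^3)^3) · y^(-2))^(-1)) · ((y^3)^(-1))) · ((y^2)^(-1))    [power of a product]
= (((((y^3)^3)^(-1)) · ((y^(-2))^(-1))) · ((y^3)^(-1))) · ((y^2)^(-1))    [power of a product]
= ((((y^3)^(-3)) · ((y^(-2))^(-1))) · ((y^3)^(-1))) · ((y^2)^(-1))    [power of a power]
= (((y^(-9)) · ((y^(-2))^(-1))) · ((y^3)^(-1))) · ((y^2)^(-1))    [power of a power]
= ((y^(-9) · y^2) · ((y^3)^(-1))) · ((y^2)^(-1))    [power of a power]
= (y^(-7) · ((y^3)^(-1))) · ((y^2)^(-1))    [product of powers]
= (y^(-7) · y^(-3)) · ((y^2)^(-1))    [power of a power]
= y^(-10) · ((y^2)^(-1))    [product of powers]
= y^(-10) · y^(-2)    [power of a power]
= y^(-12)    [product of powers]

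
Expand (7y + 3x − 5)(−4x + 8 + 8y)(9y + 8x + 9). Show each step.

(7y + 3x − 5)(−4x + 8 + 8y)(9y + 8x + 9)
= (−28xy + 56y + 56y^2 − 12x^2 + 24x + 24xy + 20x − 40 − 40y)(9y + 8x + 9)    [distributive law]
= (−4xy + 16y + 56y^2 − 12x^2 + 44x − 40)(9y + 8x + 9)    [combine like terms]
= −36xy^2 − 32x^2y − 36xy + 144y^2 + 128xy + 144y + 504y^3 + 448xy^2 + 504y^2 − 108x^2y − 96x^3 − 108x^2 + 396xy + 352x^2 + 396x − 360y − 320x − 360    [distributive law]
= 412xy^2 − 140x^2y + 488xy + 648y^2 − 216y + 504y^3 − 96x^3 + 244x^2 + 76x − 360    [combine like terms]

412xy^2 − 140x^2y + 488xy + 648y^2 − 216y + 504y^3 − 96x^3 + 244x^2 + 76x − 360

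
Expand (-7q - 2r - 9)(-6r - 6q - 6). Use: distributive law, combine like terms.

54qr + 42q^2 + 96q + 12r^2 + 66r + 54

(-7q - 2r - 9)(-6r - 6q - 6)
= 42qr + 42q^2 + 42q + 12r^2 + 12qr + 12r + 54r + 54q + 54    [distributive law]
= 54qr + 42q^2 + 96q + 12r^2 + 66r + 54    [combine like terms]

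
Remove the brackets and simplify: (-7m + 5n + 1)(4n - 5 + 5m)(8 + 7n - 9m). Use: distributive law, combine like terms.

445mn - 201mn^2 - 218m^2n + 365m - 640m^2 + 315m^3 + 13n^2 + 140n^3 - 203n - 40

(-7m + 5n + 1)(4n - 5 + 5m)(8 + 7n - 9m)
= (-28mn + 35m - 35m^2 + 20n^2 - 25n + 25mn + 4n - 5 + 5m)(8 + 7n - 9m)    [distributive law]
= (-3mn + 40m - 35m^2 + 20n^2 - 21n - 5)(8 + 7n - 9m)    [combine like terms]
= -24mn - 21mn^2 + 27m^2n + 320m + 280mn - 360m^2 - 280m^2 - 245m^2n + 315m^3 + 160n^2 + 140n^3 - 180mn^2 - 168n - 147n^2 + 189mn - 40 - 35n + 45m    [distributive law]
= 445mn - 201mn^2 - 218m^2n + 365m - 640m^2 + 315m^3 + 13n^2 + 140n^3 - 203n - 40    [combine like terms]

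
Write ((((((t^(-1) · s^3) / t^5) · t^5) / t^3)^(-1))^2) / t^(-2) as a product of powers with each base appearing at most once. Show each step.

s^(-6)·t^10

((((((t^(-1) · s^3) / t^5) · t^5) / t^3)^(-1))^2) / t^(-2)
= (((((t^(-1) · s^3) / t^5) · t^5) / t^3)^(-2)) / t^(-2)    [power of a power]
= (((((t^(-1) · s^3) / t^5) · t^5)^(-2)) / ((t^3)^(-2))) / t^(-2)    [power of a quotient]
= (((((t^(-1) · s^3) / t^5)^(-2)) · ((t^5)^(-2))) / ((t^3)^(-2))) / t^(-2)    [power of a product]
= (((((t^(-1) · s^3)^(-2)) / ((t^5)^(-2))) · ((t^5)^(-2))) / ((t^3)^(-2))) / t^(-2)    [power of a quotient]
= ((((((t^(-1))^(-2)) · ((s^3)^(-2))) / ((t^5)^(-2))) · ((t^5)^(-2))) / ((t^3)^(-2))) / t^(-2)    [power of a product]
= ((((t^2 · ((s^3)^(-2))) / ((t^5)^(-2))) · ((t^5)^(-2))) / ((t^3)^(-2))) / t^(-2)    [power of a power]
= ((((t^2 · s^(-6)) / ((t^5)^(-2))) · ((t^5)^(-2))) / ((t^3)^(-2))) / t^(-2)    [power of a power]
= ((((t^2 · s^(-6)) / t^(-10)) · ((t^5)^(-2))) / ((t^3)^(-2))) / t^(-2)    [power of a power]
= ((((t^2 · s^(-6)) / t^(-10)) · t^(-10)) / ((t^3)^(-2))) / t^(-2)    [power of a power]
= ((((t^2 · s^(-6)) / t^(-10)) · t^(-10)) / t^(-6)) / t^(-2)    [power of a power]
= s^(-6)·t^10    [quotient of powers; product of powers]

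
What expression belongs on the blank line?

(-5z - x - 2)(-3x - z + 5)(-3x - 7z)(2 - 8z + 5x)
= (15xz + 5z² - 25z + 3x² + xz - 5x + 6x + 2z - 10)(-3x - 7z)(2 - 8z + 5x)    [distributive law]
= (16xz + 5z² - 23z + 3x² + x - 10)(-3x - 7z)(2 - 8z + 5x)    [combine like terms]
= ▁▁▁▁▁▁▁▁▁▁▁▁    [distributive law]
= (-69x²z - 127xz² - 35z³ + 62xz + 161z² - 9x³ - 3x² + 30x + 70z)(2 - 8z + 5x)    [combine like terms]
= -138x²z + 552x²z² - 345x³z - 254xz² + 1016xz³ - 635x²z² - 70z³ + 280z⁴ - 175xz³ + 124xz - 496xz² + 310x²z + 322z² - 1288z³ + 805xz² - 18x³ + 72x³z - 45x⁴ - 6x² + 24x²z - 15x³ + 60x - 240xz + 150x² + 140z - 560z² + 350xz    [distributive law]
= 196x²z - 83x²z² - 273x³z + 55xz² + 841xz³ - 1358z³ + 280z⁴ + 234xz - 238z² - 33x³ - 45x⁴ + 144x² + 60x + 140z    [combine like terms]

Applying distributive law to the line above:

(-48x²z - 112xz² - 15xz² - 35z³ + 69xz + 161z² - 9x³ - 21x²z - 3x² - 7xz + 30x + 70z)(2 - 8z + 5x)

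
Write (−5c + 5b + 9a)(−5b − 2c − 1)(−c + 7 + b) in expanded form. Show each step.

−5bc² + 115bc + 40b²c − 10c³ + 65c² + 35c − 180b² − 25b³ − 35b + 27abc − 324ab − 45ab² + 18ac² − 117ac − 63a

(−5c + 5b + 9a)(−5b − 2c − 1)(−c + 7 + b)
= (25bc + 10c² + 5c − 25b² − 10bc − 5b − 45ab − 18ac − 9a)(−c + 7 + b)    [distributive law]
= (15bc + 10c² + 5c − 25b² − 5b − 45ab − 18ac − 9a)(−c + 7 + b)    [combine like terms]
= −15bc² + 105bc + 15b²c − 10c³ + 70c² + 10bc² − 5c² + 35c + 5bc + 25b²c − 175b² − 25b³ + 5bc − 35b − 5b² + 45abc − 315ab − 45ab² + 18ac² − 126ac − 18abc + 9ac − 63a − 9ab    [distributive law]
= −5bc² + 115bc + 40b²c − 10c³ + 65c² + 35c − 180b² − 25b³ − 35b + 27abc − 324ab − 45ab² + 18ac² − 117ac − 63a    [combine like terms]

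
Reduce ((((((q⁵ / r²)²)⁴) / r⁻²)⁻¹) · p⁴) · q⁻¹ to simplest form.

p⁴·q⁻⁴¹·r¹⁴

((((((q⁵ / r²)²)⁴) / r⁻²)⁻¹) · p⁴) · q⁻¹
= ((((((q⁵ / r²)²)⁴)⁻¹) / ((r⁻²)⁻¹)) · p⁴) · q⁻¹    [power of a quotient]
= (((((q⁵ / r²)²)⁻⁴) / ((r⁻²)⁻¹)) · p⁴) · q⁻¹    [power of a power]
= ((((q⁵ / r²)⁻⁸) / ((r⁻²)⁻¹)) · p⁴) · q⁻¹    [power of a power]
= (((((q⁵)⁻⁸) / ((r²)⁻⁸)) / ((r⁻²)⁻¹)) · p⁴) · q⁻¹    [power of a quotient]
= (((q⁻⁴⁰ / ((r²)⁻⁸)) / ((r⁻²)⁻¹)) · p⁴) · q⁻¹    [power of a power]
= (((q⁻⁴⁰ / r⁻¹⁶) / ((r⁻²)⁻¹)) · p⁴) · q⁻¹    [power of a power]
= (((q⁻⁴⁰ / r⁻¹⁶) / r²) · p⁴) · q⁻¹    [power of a power]
= p⁴·q⁻⁴¹·r¹⁴    [quotient of powers; product of powers]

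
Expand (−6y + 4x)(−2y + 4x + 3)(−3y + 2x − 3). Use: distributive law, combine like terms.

−36y^3 + 120xy^2 + 18y^2 − 112x^2y + 24xy + 54y + 32x^3 − 24x^2 − 36x

(−6y + 4x)(−2y + 4x + 3)(−3y + 2x − 3)
= (12y^2 − 24xy − 18y − 8xy + 16x^2 + 12x)(−3y + 2x − 3)    [distributive law]
= (12y^2 − 32xy − 18y + 16x^2 + 12x)(−3y + 2x − 3)    [combine like terms]
= −36y^3 + 24xy^2 − 36y^2 + 96xy^2 − 64x^2y + 96xy + 54y^2 − 36xy + 54y − 48x^2y + 32x^3 − 48x^2 − 36xy + 24x^2 − 36x    [distributive law]
= −36y^3 + 120xy^2 + 18y^2 − 112x^2y + 24xy + 54y + 32x^3 − 24x^2 − 36x    [combine like terms]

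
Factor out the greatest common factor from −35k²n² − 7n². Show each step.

7n²(−5k² − 1)

−35k²n² − 7n²
= 7(−5k²n² − n²)    [factor out 7]
= 7n²(−5k² − 1)    [factor out n²]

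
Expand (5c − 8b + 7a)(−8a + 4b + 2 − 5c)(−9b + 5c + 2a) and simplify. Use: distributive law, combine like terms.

(5c − 8b + 7a)(−8a + 4b + 2 − 5c)(−9b + 5c + 2a)
= (−40ac + 20bc + 10c − 25c^2 + 64ab − 32b^2 − 16b + 40bc − 56a^2 + 28ab + 14a − 35ac)(−9b + 5c + 2a)    [distributive law]
= (−75ac + 60bc + 10c − 25c^2 + 92ab − 32b^2 − 16b − 56a^2 + 14a)(−9b + 5c + 2a)    [combine like terms]
= 675abc − 375ac^2 − 150a^2c − 540b^2c + 300bc^2 + 120abc − 90bc + 50c^2 + 20ac + 225bc^2 − 125c^3 − 50ac^2 − 828ab^2 + 460abc + 184a^2b + 288b^3 − 160b^2c − 64ab^2 + 144b^2 − 80bc − 32ab + 504a^2b − 280a^2c − 112a^3 − 126ab + 70ac + 28a^2    [distributive law]
= 1255abc − 425ac^2 − 430a^2c − 700b^2c + 525bc^2 − 170bc + 50c^2 + 90ac − 125c^3 − 892ab^2 + 688a^2b + 288b^3 + 144b^2 − 158ab − 112a^3 + 28a^2    [combine like terms]

1255abc − 425ac^2 − 430a^2c − 700b^2c + 525bc^2 − 170bc + 50c^2 + 90ac − 125c^3 − 892ab^2 + 688a^2b + 288b^3 + 144b^2 − 158ab − 112a^3 + 28a^2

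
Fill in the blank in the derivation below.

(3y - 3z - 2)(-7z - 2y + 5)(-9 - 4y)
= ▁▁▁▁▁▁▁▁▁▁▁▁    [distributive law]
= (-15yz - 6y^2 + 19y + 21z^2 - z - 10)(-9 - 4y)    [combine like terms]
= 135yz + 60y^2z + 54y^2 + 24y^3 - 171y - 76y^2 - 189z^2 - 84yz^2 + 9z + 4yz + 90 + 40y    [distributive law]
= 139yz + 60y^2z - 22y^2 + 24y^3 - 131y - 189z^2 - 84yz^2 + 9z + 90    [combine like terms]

Applying distributive law to the line above:

(-21yz - 6y^2 + 15y + 21z^2 + 6yz - 15z + 14z + 4y - 10)(-9 - 4y)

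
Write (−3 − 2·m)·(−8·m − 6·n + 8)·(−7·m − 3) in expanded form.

−104·m² + 144·m − 162·m·n − 54·n + 72 − 112·m³ − 84·m²·n

(−3 − 2·m)·(−8·m − 6·n + 8)·(−7·m − 3)
= (24·m + 18·n − 24 + 16·m² + 12·m·n − 16·m)·(−7·m − 3)    [distributive law]
= (8·m + 18·n − 24 + 16·m² + 12·m·n)·(−7·m − 3)    [combine like terms]
= −56·m² − 24·m − 126·m·n − 54·n + 168·m + 72 − 112·m³ − 48·m² − 84·m²·n − 36·m·n    [distributive law]
= −104·m² + 144·m − 162·m·n − 54·n + 72 − 112·m³ − 84·m²·n    [combine like terms]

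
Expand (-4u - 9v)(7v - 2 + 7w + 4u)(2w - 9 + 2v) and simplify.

-184uvw + 592uv - 128uv² + 268uw - 72u - 56uw² - 32u²w + 144u² - 32u²v - 252v²w + 603v² - 126v³ + 603vw - 162v - 126vw²

(-4u - 9v)(7v - 2 + 7w + 4u)(2w - 9 + 2v)
= (-28uv + 8u - 28uw - 16u² - 63v² + 18v - 63vw - 36uv)(2w - 9 + 2v)    [distributive law]
= (-64uv + 8u - 28uw - 16u² - 63v² + 18v - 63vw)(2w - 9 + 2v)    [combine like terms]
= -128uvw + 576uv - 128uv² + 16uw - 72u + 16uv - 56uw² + 252uw - 56uvw - 32u²w + 144u² - 32u²v - 126v²w + 567v² - 126v³ + 36vw - 162v + 36v² - 126vw² + 567vw - 126v²w    [distributive law]
= -184uvw + 592uv - 128uv² + 268uw - 72u - 56uw² - 32u²w + 144u² - 32u²v - 252v²w + 603v² - 126v³ + 603vw - 162v - 126vw²    [combine like terms]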